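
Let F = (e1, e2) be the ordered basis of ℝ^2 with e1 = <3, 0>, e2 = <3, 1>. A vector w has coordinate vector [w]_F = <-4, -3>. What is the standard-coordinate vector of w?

<-21, -3>

w = M [w]_F, where M has columns e1, e2.
Carrying out the matrix-vector product, w = <-21, -3>.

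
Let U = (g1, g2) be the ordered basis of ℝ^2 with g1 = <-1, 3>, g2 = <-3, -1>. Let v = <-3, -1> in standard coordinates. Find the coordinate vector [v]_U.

Write v = c_1 g1 + c_2 g2 and solve for the c_i.
System: -c_1 - 3c_2 = -3, 3c_1 - c_2 = -1; solving gives c_1 = 0, c_2 = 1.
Check: 0·g1 + g2 = <-3, -1>.

<0, 1>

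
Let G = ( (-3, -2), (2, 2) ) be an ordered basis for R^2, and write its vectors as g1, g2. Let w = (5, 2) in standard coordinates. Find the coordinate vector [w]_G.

[w]_G is the unique c with M c = w, where M has columns g1, g2.
System: -3c_1 + 2c_2 = 5, -2c_1 + 2c_2 = 2; solving gives c_1 = -3, c_2 = -2.
Check: -3g1 - 2g2 = (5, 2).

(-3, -2)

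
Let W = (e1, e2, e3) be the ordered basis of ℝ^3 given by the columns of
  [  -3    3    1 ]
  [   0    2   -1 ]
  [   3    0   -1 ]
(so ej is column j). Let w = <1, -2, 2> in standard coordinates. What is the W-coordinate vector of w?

We seek scalars with c_1 e1 + ... + c_3 e3 = w; equivalently solve M c = w where the columns of M are e1, ..., e3.
Row-reducing the augmented matrix [M | w] gives c = (2, 1, 4).
Check: 2e1 + e2 + 4e3 = <1, -2, 2>.

<2, 1, 4>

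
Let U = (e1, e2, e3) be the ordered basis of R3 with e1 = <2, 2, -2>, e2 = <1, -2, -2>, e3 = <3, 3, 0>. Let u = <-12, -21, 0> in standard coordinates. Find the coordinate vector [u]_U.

<-3, 3, -3>

[u]_U is the unique c with M c = u, where M has columns e1, ..., e3.
Solving this 3x3 system gives c = (-3, 3, -3).
Check: -3e1 + 3e2 - 3e3 = <-12, -21, 0>.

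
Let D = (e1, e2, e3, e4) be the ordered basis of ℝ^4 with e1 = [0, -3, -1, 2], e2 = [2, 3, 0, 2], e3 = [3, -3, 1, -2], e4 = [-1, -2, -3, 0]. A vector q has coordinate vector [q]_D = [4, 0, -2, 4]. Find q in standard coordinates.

The coordinates say q = 4e1 + 0·e2 - 2e3 + 4e4; adding the scaled basis vectors gives [-10, -14, -18, 12].

[-10, -14, -18, 12]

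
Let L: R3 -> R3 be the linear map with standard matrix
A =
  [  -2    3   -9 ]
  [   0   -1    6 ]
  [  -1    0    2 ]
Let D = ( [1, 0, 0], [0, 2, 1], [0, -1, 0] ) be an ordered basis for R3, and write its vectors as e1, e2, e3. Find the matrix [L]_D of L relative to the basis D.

Let P have columns e1, ..., e3. Then [L]_D = P^(-1) A P.
Here det P = 1, so P^(-1) is integer; computing A P first and then P^(-1)(A P) gives [[-2, -3, -3], [-1, 2, 0], [-2, 0, -1]].

[[-2, -3, -3], [-1, 2, 0], [-2, 0, -1]]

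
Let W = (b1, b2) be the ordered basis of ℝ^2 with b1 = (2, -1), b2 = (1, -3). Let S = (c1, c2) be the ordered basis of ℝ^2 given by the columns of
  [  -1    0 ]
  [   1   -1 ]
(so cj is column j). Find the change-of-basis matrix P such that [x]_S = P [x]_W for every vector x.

Column j of P is [bj]_S, since P maps W-coordinates to S-coordinates.
Expressing b1 in S: b1 = -2c1 - c2, so column 1 of P is (-2, -1).
Doing the same for each bj gives P = [[-2, -1], [-1, 2]].

[[-2, -1], [-1, 2]]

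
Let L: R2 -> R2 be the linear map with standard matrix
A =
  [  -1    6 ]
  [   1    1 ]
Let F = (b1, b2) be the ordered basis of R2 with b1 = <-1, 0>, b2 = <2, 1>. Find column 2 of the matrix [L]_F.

Compute L(b2) = A b2 = <4, 3> in standard coordinates.
Then write this in F-coordinates: solve for y in y_1 b1 + y_2 b2 = <4, 3>.
This gives y = <2, 3>, which is column 2 of [L]_F.

<2, 3>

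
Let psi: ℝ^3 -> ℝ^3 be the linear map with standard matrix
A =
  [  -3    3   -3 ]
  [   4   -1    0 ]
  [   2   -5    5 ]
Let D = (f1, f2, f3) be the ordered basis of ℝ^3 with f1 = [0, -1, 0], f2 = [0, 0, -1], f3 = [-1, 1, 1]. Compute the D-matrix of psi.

[[2, -3, 2], [-2, 2, -1], [3, -3, -3]]

The j-th column of [psi]_D is [psi(fj)]_D.
psi(f1) = A f1 = [-3, 1, 5] = 2f1 - 2f2 + 3f3, so column 1 is [2, -2, 3].
Repeating for f2, f3 and assembling the columns gives [[2, -3, 2], [-2, 2, -1], [3, -3, -3]].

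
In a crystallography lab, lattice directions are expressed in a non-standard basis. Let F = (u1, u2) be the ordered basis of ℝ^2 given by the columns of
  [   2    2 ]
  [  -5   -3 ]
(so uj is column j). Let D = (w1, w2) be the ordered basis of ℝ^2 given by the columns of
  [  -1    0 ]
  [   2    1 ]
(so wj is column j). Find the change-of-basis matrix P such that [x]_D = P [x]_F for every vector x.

Let M have columns uj and N have columns wj. Then for every x, N [x]_D = x = M [x]_F, so P = N^(-1) M.
Since det N = -1, N^(-1) has integer entries; multiplying gives P = [[-2, -2], [-1, 1]].

[[-2, -2], [-1, 1]]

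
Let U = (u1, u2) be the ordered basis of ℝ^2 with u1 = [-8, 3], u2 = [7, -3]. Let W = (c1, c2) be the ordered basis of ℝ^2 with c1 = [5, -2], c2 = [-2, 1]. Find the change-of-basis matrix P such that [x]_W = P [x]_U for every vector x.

Let M have columns uj and N have columns cj. Then for every x, N [x]_W = x = M [x]_U, so P = N^(-1) M.
Since det N = 1, N^(-1) has integer entries; multiplying gives P = [[-2, 1], [-1, -1]].

[[-2, 1], [-1, -1]]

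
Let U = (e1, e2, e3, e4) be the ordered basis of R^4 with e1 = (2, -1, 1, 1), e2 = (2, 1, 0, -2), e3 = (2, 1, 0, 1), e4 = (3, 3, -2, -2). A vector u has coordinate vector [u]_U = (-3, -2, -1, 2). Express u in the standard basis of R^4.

The coordinates say u = -3e1 - 2e2 - e3 + 2e4; adding the scaled basis vectors gives (-6, 6, -7, -4).

(-6, 6, -7, -4)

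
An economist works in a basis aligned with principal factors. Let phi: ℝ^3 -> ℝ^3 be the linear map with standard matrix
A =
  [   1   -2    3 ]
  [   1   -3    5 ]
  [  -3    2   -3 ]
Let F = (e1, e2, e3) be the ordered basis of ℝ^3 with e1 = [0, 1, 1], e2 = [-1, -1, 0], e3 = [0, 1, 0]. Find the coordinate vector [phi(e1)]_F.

Compute phi(e1) = A e1 = [1, 2, -1] in standard coordinates.
Then write this in F-coordinates: solve for y in y_1 e1 + ... + y_3 e3 = [1, 2, -1].
This gives y = [-1, -1, 2], which is column 1 of [phi]_F.

[-1, -1, 2]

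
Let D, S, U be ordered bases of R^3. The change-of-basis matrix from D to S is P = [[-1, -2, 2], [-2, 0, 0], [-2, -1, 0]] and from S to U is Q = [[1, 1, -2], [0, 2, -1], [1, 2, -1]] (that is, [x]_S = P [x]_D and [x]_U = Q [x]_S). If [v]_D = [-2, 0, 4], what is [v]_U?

Composing the changes, [v]_U = Q P [v]_D.
Q P = [[1, 0, 2], [-2, 1, 0], [-3, -1, 2]]; applying this to [-2, 0, 4] gives [6, 4, 14].

[6, 4, 14]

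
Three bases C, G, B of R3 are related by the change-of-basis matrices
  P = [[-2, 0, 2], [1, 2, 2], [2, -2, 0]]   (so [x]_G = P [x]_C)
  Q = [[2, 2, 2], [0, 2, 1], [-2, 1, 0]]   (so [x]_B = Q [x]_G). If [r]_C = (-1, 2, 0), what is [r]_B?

(-2, 0, -1)

Composing the changes, [r]_B = Q P [r]_C.
Q P = [[2, 0, 8], [4, 2, 4], [5, 2, -2]]; applying this to (-1, 2, 0) gives (-2, 0, -1).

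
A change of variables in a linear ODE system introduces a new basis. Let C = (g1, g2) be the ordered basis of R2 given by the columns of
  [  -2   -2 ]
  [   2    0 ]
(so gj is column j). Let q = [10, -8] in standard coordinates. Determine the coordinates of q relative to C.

[-4, -1]

Write q = c_1 g1 + c_2 g2 and solve for the c_i.
System: -2c_1 - 2c_2 = 10, 2c_1 + 0c_2 = -8; solving gives c_1 = -4, c_2 = -1.
Check: -4g1 - g2 = [10, -8].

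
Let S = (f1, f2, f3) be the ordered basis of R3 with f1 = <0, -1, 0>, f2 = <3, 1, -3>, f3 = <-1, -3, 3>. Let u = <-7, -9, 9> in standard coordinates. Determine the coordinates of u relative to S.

<4, -2, 1>

[u]_S is the unique c with M c = u, where M has columns f1, ..., f3.
Gaussian elimination on [M | u] yields c = (4, -2, 1).
Check: 4f1 - 2f2 + f3 = <-7, -9, 9>.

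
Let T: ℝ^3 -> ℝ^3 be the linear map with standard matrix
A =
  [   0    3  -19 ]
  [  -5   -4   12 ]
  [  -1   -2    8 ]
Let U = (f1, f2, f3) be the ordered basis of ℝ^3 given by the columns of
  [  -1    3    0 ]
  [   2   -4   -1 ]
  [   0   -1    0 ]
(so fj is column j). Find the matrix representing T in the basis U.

[[3, 2, -3], [3, 3, -2], [-3, 3, -2]]

Let P have columns f1, ..., f3. Then [T]_U = P^(-1) A P.
Here det P = 1, so P^(-1) is integer; computing A P first and then P^(-1)(A P) gives [[3, 2, -3], [3, 3, -2], [-3, 3, -2]].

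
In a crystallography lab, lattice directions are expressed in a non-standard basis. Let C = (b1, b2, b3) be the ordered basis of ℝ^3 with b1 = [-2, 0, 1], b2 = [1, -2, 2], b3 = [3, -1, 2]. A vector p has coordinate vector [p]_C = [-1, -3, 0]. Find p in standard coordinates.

p = M [p]_C, where M has columns b1, ..., b3.
Carrying out the matrix-vector product, p = [-1, 6, -7].

[-1, 6, -7]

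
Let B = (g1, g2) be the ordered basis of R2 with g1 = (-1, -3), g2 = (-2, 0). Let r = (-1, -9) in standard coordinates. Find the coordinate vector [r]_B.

Write r = c_1 g1 + c_2 g2 and solve for the c_i.
System: -c_1 - 2c_2 = -1, -3c_1 + 0c_2 = -9; solving gives c_1 = 3, c_2 = -1.
Check: 3g1 - g2 = (-1, -9).

(3, -1)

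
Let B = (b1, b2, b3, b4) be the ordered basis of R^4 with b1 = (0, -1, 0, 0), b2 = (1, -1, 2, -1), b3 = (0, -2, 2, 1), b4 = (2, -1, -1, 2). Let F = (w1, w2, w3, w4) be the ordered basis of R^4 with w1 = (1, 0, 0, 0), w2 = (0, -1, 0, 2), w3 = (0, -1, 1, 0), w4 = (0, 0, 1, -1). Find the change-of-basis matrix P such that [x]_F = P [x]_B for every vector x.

[[0, 1, 0, 2], [-1, 0, 1, 0], [2, 1, 1, 1], [-2, 1, 1, -2]]

Take x = bj: its B-coordinates are the j-th standard unit vector, so P e_j — column j of P — equals [bj]_F.
b1 = 0·w1 - w2 + 2w3 - 2w4, giving column 1 = (0, -1, 2, -2); repeating for each j gives P = [[0, 1, 0, 2], [-1, 0, 1, 0], [2, 1, 1, 1], [-2, 1, 1, -2]].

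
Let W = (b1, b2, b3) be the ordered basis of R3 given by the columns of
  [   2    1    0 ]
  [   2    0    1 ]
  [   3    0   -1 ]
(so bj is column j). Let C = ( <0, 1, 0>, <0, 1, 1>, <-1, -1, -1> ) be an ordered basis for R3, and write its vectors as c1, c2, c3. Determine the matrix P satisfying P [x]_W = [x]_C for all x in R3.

[[-1, 0, 2], [1, -1, -1], [-2, -1, 0]]

Column j of P is [bj]_C, since P maps W-coordinates to C-coordinates.
Expressing b1 in C: b1 = -c1 + c2 - 2c3, so column 1 of P is <-1, 1, -2>.
Doing the same for each bj gives P = [[-1, 0, 2], [1, -1, -1], [-2, -1, 0]].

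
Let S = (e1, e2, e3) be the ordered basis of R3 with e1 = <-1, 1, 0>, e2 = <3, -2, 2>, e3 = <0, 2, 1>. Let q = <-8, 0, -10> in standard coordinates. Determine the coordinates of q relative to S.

[q]_S is the unique c with M c = q, where M has columns e1, ..., e3.
Gaussian elimination on [M | q] yields c = (-4, -4, -2).
Check: -4e1 - 4e2 - 2e3 = <-8, 0, -10>.

<-4, -4, -2>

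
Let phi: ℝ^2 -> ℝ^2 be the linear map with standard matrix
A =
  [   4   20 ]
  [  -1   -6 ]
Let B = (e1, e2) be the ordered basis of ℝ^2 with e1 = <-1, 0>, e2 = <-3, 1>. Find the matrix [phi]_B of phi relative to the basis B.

Let P have columns e1, e2. Then [phi]_B = P^(-1) A P.
Here det P = -1, so P^(-1) is integer; computing A P first and then P^(-1)(A P) gives [[1, 1], [1, -3]].

[[1, 1], [1, -3]]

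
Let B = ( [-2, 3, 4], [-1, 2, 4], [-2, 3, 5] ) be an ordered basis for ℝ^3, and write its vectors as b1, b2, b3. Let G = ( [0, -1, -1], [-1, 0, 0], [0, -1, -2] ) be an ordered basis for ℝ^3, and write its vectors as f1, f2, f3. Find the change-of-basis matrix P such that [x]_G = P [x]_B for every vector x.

Let M have columns bj and N have columns fj. Then for every x, N [x]_G = x = M [x]_B, so P = N^(-1) M.
Since det N = 1, N^(-1) has integer entries; multiplying gives P = [[-2, 0, -1], [2, 1, 2], [-1, -2, -2]].

[[-2, 0, -1], [2, 1, 2], [-1, -2, -2]]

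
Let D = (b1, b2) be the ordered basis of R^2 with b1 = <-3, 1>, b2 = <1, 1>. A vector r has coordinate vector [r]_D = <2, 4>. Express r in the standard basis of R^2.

<-2, 6>

By definition r = 2b1 + 4b2.
Summing componentwise gives <-2, 6>.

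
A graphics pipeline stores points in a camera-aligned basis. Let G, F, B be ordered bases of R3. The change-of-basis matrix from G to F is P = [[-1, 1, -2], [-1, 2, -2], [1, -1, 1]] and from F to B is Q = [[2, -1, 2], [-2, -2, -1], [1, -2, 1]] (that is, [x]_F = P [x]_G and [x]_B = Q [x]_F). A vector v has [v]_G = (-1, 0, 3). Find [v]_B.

Composing the changes, [v]_B = Q P [v]_G.
Q P = [[1, -2, 0], [3, -5, 7], [2, -4, 3]]; applying this to (-1, 0, 3) gives (-1, 18, 7).

(-1, 18, 7)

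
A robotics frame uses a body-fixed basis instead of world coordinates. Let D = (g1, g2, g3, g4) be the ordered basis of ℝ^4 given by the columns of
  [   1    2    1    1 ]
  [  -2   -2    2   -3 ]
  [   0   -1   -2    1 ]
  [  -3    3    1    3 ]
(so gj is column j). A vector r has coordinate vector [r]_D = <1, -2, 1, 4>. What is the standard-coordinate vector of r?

<2, -8, 4, 4>

The coordinates say r = g1 - 2g2 + g3 + 4g4; adding the scaled basis vectors gives <2, -8, 4, 4>.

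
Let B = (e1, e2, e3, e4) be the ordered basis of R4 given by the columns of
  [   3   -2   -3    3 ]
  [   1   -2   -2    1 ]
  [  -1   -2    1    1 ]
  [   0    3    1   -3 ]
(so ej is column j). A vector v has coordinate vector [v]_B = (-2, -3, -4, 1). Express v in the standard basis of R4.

(15, 13, 5, -16)

v = M [v]_B, where M has columns e1, ..., e4.
Carrying out the matrix-vector product, v = (15, 13, 5, -16).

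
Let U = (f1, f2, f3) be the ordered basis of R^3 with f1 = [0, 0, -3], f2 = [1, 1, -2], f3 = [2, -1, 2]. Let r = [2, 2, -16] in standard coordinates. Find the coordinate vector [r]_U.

Write r = c_1 f1 + ... + c_3 f3 and solve for the c_i.
Gaussian elimination on [M | r] yields c = (4, 2, 0).
Check: 4f1 + 2f2 + 0·f3 = [2, 2, -16].

[4, 2, 0]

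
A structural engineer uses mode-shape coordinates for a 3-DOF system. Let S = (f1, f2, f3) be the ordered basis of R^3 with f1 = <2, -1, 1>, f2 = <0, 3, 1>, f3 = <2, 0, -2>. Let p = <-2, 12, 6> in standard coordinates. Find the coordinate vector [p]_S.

<0, 4, -1>

[p]_S is the unique c with M c = p, where M has columns f1, ..., f3.
Row-reducing the augmented matrix [M | p] gives c = (0, 4, -1).
Check: 0·f1 + 4f2 - f3 = <-2, 12, 6>.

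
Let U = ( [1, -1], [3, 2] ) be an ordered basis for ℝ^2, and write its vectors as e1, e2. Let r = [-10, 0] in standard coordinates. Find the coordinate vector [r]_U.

[r]_U is the unique c with M c = r, where M has columns e1, e2.
System: c_1 + 3c_2 = -10, -c_1 + 2c_2 = 0; solving gives c_1 = -4, c_2 = -2.
Check: -4e1 - 2e2 = [-10, 0].

[-4, -2]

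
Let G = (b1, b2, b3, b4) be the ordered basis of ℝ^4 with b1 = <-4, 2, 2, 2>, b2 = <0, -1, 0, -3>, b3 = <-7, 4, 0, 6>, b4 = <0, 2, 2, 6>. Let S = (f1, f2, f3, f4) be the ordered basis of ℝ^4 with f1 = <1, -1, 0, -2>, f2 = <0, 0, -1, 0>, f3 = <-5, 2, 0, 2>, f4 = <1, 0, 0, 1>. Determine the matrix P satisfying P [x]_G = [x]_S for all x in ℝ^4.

Let M have columns bj and N have columns fj. Then for every x, N [x]_S = x = M [x]_G, so P = N^(-1) M.
Since det N = -1, N^(-1) has integer entries; multiplying gives P = [[-2, 1, -2, -2], [-2, 0, 0, -2], [0, 0, 1, 0], [-2, -1, 0, 2]].

[[-2, 1, -2, -2], [-2, 0, 0, -2], [0, 0, 1, 0], [-2, -1, 0, 2]]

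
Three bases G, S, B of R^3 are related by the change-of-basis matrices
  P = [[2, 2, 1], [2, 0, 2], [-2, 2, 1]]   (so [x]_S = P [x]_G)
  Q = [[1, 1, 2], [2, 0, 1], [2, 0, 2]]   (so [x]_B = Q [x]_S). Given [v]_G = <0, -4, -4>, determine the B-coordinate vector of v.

<-44, -36, -48>

First [v]_S = P [v]_G = <-12, -8, -12>.
Then [v]_B = Q [v]_S = <-44, -36, -48>.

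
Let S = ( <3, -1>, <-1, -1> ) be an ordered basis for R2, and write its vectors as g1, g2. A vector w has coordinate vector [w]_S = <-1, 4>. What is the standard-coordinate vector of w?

The coordinates say w = -g1 + 4g2; adding the scaled basis vectors gives <-7, -3>.

<-7, -3>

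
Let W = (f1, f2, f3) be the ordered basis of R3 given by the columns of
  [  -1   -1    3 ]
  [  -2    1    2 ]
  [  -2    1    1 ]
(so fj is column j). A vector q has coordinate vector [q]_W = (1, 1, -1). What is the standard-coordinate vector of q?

q = M [q]_W, where M has columns f1, ..., f3.
Carrying out the matrix-vector product, q = (-5, -3, -2).

(-5, -3, -2)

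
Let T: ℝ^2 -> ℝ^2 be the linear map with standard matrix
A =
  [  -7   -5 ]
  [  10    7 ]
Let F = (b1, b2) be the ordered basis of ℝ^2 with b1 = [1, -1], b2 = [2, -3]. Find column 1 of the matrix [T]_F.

[0, -1]

Column 1 of [T]_F is the F-coordinate vector of T(b1).
In standard coordinates T(b1) = A b1 = [-2, 3].
Converting to F: [-2, 3] = 0·b1 - b2, so the coordinate vector is [0, -1].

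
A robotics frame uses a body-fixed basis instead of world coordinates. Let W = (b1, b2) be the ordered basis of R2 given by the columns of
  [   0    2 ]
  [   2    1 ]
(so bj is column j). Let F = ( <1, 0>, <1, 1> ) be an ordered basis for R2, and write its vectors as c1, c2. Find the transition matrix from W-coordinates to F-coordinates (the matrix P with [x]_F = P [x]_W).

[[-2, 1], [2, 1]]

Take x = bj: its W-coordinates are the j-th standard unit vector, so P e_j — column j of P — equals [bj]_F.
b1 = -2c1 + 2c2, giving column 1 = <-2, 2>; repeating for each j gives P = [[-2, 1], [2, 1]].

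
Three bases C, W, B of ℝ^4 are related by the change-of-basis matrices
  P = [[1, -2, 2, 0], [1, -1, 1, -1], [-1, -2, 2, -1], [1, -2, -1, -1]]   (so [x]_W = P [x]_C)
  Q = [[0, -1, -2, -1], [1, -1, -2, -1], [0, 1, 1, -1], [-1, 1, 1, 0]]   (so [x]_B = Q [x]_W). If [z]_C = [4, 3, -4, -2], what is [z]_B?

First [z]_W = P [z]_C = [-10, -1, -16, 4].
Then [z]_B = Q [z]_W = [29, 19, -21, -7].

[29, 19, -21, -7]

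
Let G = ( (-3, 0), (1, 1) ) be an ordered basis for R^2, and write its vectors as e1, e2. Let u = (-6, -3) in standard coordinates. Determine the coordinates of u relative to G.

We seek scalars with c_1 e1 + c_2 e2 = u; equivalently solve M c = u where the columns of M are e1, e2.
System: -3c_1 + c_2 = -6, 0c_1 + c_2 = -3; solving gives c_1 = 1, c_2 = -3.
Check: e1 - 3e2 = (-6, -3).

(1, -3)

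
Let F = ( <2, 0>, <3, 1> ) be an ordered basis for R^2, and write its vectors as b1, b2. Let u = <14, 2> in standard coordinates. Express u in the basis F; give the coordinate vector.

We seek scalars with c_1 b1 + c_2 b2 = u; equivalently solve M c = u where the columns of M are b1, b2.
System: 2c_1 + 3c_2 = 14, 0c_1 + c_2 = 2; solving gives c_1 = 4, c_2 = 2.
Check: 4b1 + 2b2 = <14, 2>.

<4, 2>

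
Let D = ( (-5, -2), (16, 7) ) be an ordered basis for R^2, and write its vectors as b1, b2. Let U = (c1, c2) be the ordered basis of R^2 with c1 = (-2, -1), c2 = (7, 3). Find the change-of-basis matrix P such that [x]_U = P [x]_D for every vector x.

[[-1, -1], [-1, 2]]

Take x = bj: its D-coordinates are the j-th standard unit vector, so P e_j — column j of P — equals [bj]_U.
b1 = -c1 - c2, giving column 1 = (-1, -1); repeating for each j gives P = [[-1, -1], [-1, 2]].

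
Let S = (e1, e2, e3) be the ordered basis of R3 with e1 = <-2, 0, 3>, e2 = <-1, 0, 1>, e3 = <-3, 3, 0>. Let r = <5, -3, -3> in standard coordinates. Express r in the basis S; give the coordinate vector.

<-1, 0, -1>

[r]_S is the unique c with M c = r, where M has columns e1, ..., e3.
Solving this 3x3 system gives c = (-1, 0, -1).
Check: -e1 + 0·e2 - e3 = <5, -3, -3>.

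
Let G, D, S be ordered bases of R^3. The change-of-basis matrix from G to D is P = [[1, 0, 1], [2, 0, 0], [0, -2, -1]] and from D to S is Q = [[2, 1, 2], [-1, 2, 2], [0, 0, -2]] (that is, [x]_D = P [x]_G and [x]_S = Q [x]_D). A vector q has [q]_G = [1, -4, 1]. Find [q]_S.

[20, 16, -14]

First [q]_D = P [q]_G = [2, 2, 7].
Then [q]_S = Q [q]_D = [20, 16, -14].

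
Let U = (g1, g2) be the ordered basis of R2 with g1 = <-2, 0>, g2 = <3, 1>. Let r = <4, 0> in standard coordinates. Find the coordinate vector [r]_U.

<-2, 0>

We seek scalars with c_1 g1 + c_2 g2 = r; equivalently solve M c = r where the columns of M are g1, g2.
System: -2c_1 + 3c_2 = 4, 0c_1 + c_2 = 0; solving gives c_1 = -2, c_2 = 0.
Check: -2g1 + 0·g2 = <4, 0>.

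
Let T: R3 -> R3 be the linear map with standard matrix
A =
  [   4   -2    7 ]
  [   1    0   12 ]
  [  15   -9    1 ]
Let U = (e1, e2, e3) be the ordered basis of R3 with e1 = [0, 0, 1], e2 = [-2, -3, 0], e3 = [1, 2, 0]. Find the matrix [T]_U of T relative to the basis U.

[[1, -3, -3], [-2, 2, 1], [3, 2, 2]]

With P the matrix whose columns are e1, ..., e3, [T]_U = P^(-1) A P.
Column by column: T(e1) = A e1 = [7, 12, 1]; its U-coordinates [1, -2, 3] give column 1.
Continuing for each basis vector yields [T]_U = [[1, -3, -3], [-2, 2, 1], [3, 2, 2]].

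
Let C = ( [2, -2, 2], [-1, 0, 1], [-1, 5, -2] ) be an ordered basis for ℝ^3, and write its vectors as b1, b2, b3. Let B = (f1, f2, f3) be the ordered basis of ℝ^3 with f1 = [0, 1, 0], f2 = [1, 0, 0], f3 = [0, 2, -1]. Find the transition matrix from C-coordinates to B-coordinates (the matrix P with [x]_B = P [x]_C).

Take x = bj: its C-coordinates are the j-th standard unit vector, so P e_j — column j of P — equals [bj]_B.
b1 = 2f1 + 2f2 - 2f3, giving column 1 = [2, 2, -2]; repeating for each j gives P = [[2, 2, 1], [2, -1, -1], [-2, -1, 2]].

[[2, 2, 1], [2, -1, -1], [-2, -1, 2]]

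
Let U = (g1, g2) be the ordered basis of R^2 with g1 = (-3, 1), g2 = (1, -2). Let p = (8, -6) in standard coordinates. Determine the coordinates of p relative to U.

(-2, 2)

[p]_U is the unique c with M c = p, where M has columns g1, g2.
System: -3c_1 + c_2 = 8, c_1 - 2c_2 = -6; solving gives c_1 = -2, c_2 = 2.
Check: -2g1 + 2g2 = (8, -6).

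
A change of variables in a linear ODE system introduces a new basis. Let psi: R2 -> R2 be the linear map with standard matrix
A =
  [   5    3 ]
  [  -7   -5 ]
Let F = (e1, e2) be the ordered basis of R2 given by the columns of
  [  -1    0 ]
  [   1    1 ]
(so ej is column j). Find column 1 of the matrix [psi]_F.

<2, 0>

Column 1 of [psi]_F is the F-coordinate vector of psi(e1).
In standard coordinates psi(e1) = A e1 = <-2, 2>.
Converting to F: <-2, 2> = 2e1 + 0·e2, so the coordinate vector is <2, 0>.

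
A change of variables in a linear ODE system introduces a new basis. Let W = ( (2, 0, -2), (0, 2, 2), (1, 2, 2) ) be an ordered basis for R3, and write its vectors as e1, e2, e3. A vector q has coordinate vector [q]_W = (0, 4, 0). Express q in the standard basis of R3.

The coordinates say q = 0·e1 + 4e2 + 0·e3; adding the scaled basis vectors gives (0, 8, 8).

(0, 8, 8)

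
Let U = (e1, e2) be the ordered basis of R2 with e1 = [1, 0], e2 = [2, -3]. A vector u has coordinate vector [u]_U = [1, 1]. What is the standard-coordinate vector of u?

By definition u = e1 + e2.
Summing componentwise gives [3, -3].

[3, -3]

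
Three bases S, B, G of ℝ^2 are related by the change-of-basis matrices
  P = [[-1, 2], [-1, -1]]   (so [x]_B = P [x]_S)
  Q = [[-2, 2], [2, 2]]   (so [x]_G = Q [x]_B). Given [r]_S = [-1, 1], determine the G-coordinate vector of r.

First [r]_B = P [r]_S = [3, 0].
Then [r]_G = Q [r]_B = [-6, 6].

[-6, 6]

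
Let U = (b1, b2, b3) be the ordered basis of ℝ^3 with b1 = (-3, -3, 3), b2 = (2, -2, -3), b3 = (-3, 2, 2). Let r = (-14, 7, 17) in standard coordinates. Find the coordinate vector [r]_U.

(1, -4, 1)

We seek scalars with c_1 b1 + ... + c_3 b3 = r; equivalently solve M c = r where the columns of M are b1, ..., b3.
Gaussian elimination on [M | r] yields c = (1, -4, 1).
Check: b1 - 4b2 + b3 = (-14, 7, 17).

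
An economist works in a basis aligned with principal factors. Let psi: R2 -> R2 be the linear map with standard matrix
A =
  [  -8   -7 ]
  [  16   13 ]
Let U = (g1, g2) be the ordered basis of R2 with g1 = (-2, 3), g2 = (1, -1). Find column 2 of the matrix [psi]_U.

(2, 3)

Compute psi(g2) = A g2 = (-1, 3) in standard coordinates.
Then write this in U-coordinates: solve for y in y_1 g1 + y_2 g2 = (-1, 3).
This gives y = (2, 3), which is column 2 of [psi]_U.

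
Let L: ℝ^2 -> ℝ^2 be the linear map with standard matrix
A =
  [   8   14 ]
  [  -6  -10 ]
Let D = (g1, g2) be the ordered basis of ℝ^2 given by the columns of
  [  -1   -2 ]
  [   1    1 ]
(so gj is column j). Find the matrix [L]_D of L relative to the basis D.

[[-2, 2], [-2, 0]]

Let P have columns g1, g2. Then [L]_D = P^(-1) A P.
Here det P = 1, so P^(-1) is integer; computing A P first and then P^(-1)(A P) gives [[-2, 2], [-2, 0]].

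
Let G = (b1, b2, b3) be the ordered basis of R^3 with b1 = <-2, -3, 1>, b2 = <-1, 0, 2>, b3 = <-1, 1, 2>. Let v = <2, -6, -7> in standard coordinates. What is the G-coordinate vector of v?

<1, -1, -3>

Write v = c_1 b1 + ... + c_3 b3 and solve for the c_i.
Gaussian elimination on [M | v] yields c = (1, -1, -3).
Check: b1 - b2 - 3b3 = <2, -6, -7>.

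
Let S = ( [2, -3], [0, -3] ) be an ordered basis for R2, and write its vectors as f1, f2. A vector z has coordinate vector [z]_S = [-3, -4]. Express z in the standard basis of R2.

[-6, 21]

The coordinates say z = -3f1 - 4f2; adding the scaled basis vectors gives [-6, 21].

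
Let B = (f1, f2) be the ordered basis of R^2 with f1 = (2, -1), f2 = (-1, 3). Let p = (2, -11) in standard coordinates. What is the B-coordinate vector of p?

(-1, -4)

Write p = c_1 f1 + c_2 f2 and solve for the c_i.
System: 2c_1 - c_2 = 2, -c_1 + 3c_2 = -11; solving gives c_1 = -1, c_2 = -4.
Check: -f1 - 4f2 = (2, -11).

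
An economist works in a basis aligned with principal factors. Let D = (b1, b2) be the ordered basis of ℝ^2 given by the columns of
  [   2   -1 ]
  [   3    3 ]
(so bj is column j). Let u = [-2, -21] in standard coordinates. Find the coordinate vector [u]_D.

[-3, -4]

We seek scalars with c_1 b1 + c_2 b2 = u; equivalently solve M c = u where the columns of M are b1, b2.
System: 2c_1 - c_2 = -2, 3c_1 + 3c_2 = -21; solving gives c_1 = -3, c_2 = -4.
Check: -3b1 - 4b2 = [-2, -21].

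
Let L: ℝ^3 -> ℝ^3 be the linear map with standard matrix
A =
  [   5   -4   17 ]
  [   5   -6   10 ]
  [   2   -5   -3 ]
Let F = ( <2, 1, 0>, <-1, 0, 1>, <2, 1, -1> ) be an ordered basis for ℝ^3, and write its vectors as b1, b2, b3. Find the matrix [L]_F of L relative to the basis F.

With P the matrix whose columns are b1, ..., b3, [L]_F = P^(-1) A P.
Column by column: L(b1) = A b1 = <6, 4, -1>; its F-coordinates <1, 2, 3> give column 1.
Continuing for each basis vector yields [L]_F = [[1, 2, -3], [2, -2, -1], [3, 3, -3]].

[[1, 2, -3], [2, -2, -1], [3, 3, -3]]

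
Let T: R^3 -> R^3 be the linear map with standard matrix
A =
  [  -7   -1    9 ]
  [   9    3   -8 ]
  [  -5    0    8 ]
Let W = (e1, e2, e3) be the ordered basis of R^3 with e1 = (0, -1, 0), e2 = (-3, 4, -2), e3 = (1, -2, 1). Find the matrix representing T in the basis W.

[[3, 1, -1], [-1, 0, -1], [-2, -1, 1]]

The j-th column of [T]_W is [T(ej)]_W.
T(e1) = A e1 = (1, -3, 0) = 3e1 - e2 - 2e3, so column 1 is (3, -1, -2).
Repeating for e2, e3 and assembling the columns gives [[3, 1, -1], [-1, 0, -1], [-2, -1, 1]].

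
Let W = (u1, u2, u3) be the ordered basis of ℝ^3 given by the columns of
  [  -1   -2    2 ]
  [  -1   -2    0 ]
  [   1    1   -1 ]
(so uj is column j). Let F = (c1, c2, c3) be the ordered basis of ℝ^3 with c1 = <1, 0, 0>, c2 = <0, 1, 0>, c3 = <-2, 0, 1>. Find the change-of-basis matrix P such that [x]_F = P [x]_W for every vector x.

Take x = uj: its W-coordinates are the j-th standard unit vector, so P e_j — column j of P — equals [uj]_F.
u1 = c1 - c2 + c3, giving column 1 = <1, -1, 1>; repeating for each j gives P = [[1, 0, 0], [-1, -2, 0], [1, 1, -1]].

[[1, 0, 0], [-1, -2, 0], [1, 1, -1]]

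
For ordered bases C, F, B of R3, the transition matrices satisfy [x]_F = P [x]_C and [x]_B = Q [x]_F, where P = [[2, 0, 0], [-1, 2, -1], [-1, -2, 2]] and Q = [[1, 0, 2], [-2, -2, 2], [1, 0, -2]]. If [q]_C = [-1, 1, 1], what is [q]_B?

[0, 2, -4]

Composing the changes, [q]_B = Q P [q]_C.
Q P = [[0, -4, 4], [-4, -8, 6], [4, 4, -4]]; applying this to [-1, 1, 1] gives [0, 2, -4].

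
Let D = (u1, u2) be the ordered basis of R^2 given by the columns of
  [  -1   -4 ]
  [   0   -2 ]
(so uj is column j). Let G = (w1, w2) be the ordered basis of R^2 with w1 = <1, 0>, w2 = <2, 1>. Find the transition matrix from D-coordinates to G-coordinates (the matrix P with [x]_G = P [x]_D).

[[-1, 0], [0, -2]]

Let M have columns uj and N have columns wj. Then for every x, N [x]_G = x = M [x]_D, so P = N^(-1) M.
Since det N = 1, N^(-1) has integer entries; multiplying gives P = [[-1, 0], [0, -2]].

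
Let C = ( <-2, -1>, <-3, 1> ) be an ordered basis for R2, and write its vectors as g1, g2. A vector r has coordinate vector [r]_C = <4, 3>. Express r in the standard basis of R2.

By definition r = 4g1 + 3g2.
Summing componentwise gives <-17, -1>.

<-17, -1>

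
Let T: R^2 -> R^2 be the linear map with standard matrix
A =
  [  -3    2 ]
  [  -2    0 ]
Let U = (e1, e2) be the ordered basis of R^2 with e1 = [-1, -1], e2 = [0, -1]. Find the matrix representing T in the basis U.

The j-th column of [T]_U is [T(ej)]_U.
T(e1) = A e1 = [1, 2] = -e1 - e2, so column 1 is [-1, -1].
Repeating for e2 and assembling the columns gives [[-1, 2], [-1, -2]].

[[-1, 2], [-1, -2]]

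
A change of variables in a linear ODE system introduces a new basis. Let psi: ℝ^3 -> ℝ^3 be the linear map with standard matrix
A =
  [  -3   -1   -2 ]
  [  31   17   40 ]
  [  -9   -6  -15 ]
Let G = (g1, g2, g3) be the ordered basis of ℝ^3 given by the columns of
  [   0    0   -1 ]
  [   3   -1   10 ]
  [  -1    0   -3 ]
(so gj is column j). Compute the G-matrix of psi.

With P the matrix whose columns are g1, ..., g3, [psi]_G = P^(-1) A P.
Column by column: psi(g1) = A g1 = (-1, 11, -3); its G-coordinates (0, -1, 1) give column 1.
Continuing for each basis vector yields [psi]_G = [[0, -3, 3], [-1, -2, 0], [1, -1, 1]].

[[0, -3, 3], [-1, -2, 0], [1, -1, 1]]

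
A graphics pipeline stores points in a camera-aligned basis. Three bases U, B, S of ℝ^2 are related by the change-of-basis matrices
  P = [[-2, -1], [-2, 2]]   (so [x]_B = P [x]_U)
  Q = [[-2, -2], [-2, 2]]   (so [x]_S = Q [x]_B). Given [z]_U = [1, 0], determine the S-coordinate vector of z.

[8, 0]

Composing the changes, [z]_S = Q P [z]_U.
Q P = [[8, -2], [0, 6]]; applying this to [1, 0] gives [8, 0].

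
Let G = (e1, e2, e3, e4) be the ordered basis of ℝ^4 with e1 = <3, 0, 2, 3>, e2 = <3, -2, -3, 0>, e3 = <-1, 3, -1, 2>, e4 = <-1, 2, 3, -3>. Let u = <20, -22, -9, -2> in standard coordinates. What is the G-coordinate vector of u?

<1, 4, -4, -1>

We seek scalars with c_1 e1 + ... + c_4 e4 = u; equivalently solve M c = u where the columns of M are e1, ..., e4.
Gaussian elimination on [M | u] yields c = (1, 4, -4, -1).
Check: e1 + 4e2 - 4e3 - e4 = <20, -22, -9, -2>.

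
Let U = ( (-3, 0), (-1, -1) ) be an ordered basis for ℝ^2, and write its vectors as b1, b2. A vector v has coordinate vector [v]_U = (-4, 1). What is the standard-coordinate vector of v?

The coordinates say v = -4b1 + b2; adding the scaled basis vectors gives (11, -1).

(11, -1)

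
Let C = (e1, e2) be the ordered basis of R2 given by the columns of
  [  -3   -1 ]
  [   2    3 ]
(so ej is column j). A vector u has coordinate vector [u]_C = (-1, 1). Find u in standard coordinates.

(2, 1)

u = M [u]_C, where M has columns e1, e2.
Carrying out the matrix-vector product, u = (2, 1).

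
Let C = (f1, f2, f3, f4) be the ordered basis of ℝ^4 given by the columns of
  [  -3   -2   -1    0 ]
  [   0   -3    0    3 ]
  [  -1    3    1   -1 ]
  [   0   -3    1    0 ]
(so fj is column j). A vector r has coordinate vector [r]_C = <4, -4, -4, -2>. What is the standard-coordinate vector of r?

<0, 6, -18, 8>

By definition r = 4f1 - 4f2 - 4f3 - 2f4.
Summing componentwise gives <0, 6, -18, 8>.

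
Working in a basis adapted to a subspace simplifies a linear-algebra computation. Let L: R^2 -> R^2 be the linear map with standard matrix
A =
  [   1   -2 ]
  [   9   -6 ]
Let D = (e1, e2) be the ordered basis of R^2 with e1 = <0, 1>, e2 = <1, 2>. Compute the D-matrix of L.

The j-th column of [L]_D is [L(ej)]_D.
L(e1) = A e1 = <-2, -6> = -2e1 - 2e2, so column 1 is <-2, -2>.
Repeating for e2 and assembling the columns gives [[-2, 3], [-2, -3]].

[[-2, 3], [-2, -3]]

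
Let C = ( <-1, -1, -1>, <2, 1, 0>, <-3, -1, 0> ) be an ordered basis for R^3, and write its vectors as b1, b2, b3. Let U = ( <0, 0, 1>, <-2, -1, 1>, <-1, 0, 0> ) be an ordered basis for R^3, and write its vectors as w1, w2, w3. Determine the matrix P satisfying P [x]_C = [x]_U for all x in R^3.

Take x = bj: its C-coordinates are the j-th standard unit vector, so P e_j — column j of P — equals [bj]_U.
b1 = -2w1 + w2 - w3, giving column 1 = <-2, 1, -1>; repeating for each j gives P = [[-2, 1, -1], [1, -1, 1], [-1, 0, 1]].

[[-2, 1, -1], [1, -1, 1], [-1, 0, 1]]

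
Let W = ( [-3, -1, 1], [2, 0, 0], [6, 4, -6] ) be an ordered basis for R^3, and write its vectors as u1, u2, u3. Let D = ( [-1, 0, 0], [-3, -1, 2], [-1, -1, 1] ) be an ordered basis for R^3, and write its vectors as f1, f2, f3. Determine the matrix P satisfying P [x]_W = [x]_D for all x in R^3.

Let M have columns uj and N have columns fj. Then for every x, N [x]_D = x = M [x]_W, so P = N^(-1) M.
Since det N = -1, N^(-1) has integer entries; multiplying gives P = [[2, -2, 2], [0, 0, -2], [1, 0, -2]].

[[2, -2, 2], [0, 0, -2], [1, 0, -2]]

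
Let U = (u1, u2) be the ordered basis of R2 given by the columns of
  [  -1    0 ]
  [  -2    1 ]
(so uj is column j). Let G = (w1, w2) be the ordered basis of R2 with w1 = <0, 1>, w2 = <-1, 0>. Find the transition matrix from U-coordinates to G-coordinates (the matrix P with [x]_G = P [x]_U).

Column j of P is [uj]_G, since P maps U-coordinates to G-coordinates.
Expressing u1 in G: u1 = -2w1 + w2, so column 1 of P is <-2, 1>.
Doing the same for each uj gives P = [[-2, 1], [1, 0]].

[[-2, 1], [1, 0]]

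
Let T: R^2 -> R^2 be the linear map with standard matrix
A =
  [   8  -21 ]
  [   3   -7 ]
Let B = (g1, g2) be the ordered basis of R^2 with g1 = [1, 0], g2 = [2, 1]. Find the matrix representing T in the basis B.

Let P have columns g1, g2. Then [T]_B = P^(-1) A P.
Here det P = 1, so P^(-1) is integer; computing A P first and then P^(-1)(A P) gives [[2, -3], [3, -1]].

[[2, -3], [3, -1]]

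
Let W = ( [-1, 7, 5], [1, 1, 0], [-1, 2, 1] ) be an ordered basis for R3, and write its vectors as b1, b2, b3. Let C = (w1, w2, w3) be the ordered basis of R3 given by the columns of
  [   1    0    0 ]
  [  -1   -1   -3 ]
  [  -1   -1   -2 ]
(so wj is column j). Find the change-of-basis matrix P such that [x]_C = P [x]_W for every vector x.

[[-1, 1, -1], [0, 1, 2], [-2, -1, -1]]

Let M have columns bj and N have columns wj. Then for every x, N [x]_C = x = M [x]_W, so P = N^(-1) M.
Since det N = -1, N^(-1) has integer entries; multiplying gives P = [[-1, 1, -1], [0, 1, 2], [-2, -1, -1]].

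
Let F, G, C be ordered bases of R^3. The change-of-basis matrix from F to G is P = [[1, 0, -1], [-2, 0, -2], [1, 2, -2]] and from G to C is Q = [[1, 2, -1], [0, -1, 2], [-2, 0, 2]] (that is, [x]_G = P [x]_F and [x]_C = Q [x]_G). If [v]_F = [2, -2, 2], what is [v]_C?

Apply P to get G-coordinates [0, -8, -6], then Q to get C-coordinates.
The result is [v]_C = [-10, -4, -12].

[-10, -4, -12]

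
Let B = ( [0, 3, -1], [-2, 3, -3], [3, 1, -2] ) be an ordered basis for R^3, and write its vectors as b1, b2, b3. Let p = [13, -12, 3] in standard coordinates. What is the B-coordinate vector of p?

We seek scalars with c_1 b1 + ... + c_3 b3 = p; equivalently solve M c = p where the columns of M are b1, ..., b3.
Gaussian elimination on [M | p] yields c = (-3, -2, 3).
Check: -3b1 - 2b2 + 3b3 = [13, -12, 3].

[-3, -2, 3]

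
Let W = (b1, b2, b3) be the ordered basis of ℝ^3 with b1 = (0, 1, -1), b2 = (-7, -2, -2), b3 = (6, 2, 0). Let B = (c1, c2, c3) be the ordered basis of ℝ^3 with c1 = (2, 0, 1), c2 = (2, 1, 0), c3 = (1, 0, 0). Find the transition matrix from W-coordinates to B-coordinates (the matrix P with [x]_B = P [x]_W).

[[-1, -2, 0], [1, -2, 2], [0, 1, 2]]

Column j of P is [bj]_B, since P maps W-coordinates to B-coordinates.
Expressing b1 in B: b1 = -c1 + c2 + 0·c3, so column 1 of P is (-1, 1, 0).
Doing the same for each bj gives P = [[-1, -2, 0], [1, -2, 2], [0, 1, 2]].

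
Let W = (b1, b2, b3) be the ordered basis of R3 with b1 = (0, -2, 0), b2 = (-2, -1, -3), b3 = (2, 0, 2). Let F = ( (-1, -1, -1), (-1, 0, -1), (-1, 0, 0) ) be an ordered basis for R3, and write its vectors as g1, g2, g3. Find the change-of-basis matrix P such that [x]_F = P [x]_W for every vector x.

[[2, 1, 0], [-2, 2, -2], [0, -1, 0]]

Let M have columns bj and N have columns gj. Then for every x, N [x]_F = x = M [x]_W, so P = N^(-1) M.
Since det N = -1, N^(-1) has integer entries; multiplying gives P = [[2, 1, 0], [-2, 2, -2], [0, -1, 0]].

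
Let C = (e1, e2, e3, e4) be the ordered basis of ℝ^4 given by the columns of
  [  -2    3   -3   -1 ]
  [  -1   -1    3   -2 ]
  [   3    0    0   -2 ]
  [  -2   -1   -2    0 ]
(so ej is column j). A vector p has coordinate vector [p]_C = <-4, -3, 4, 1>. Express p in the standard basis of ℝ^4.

<-14, 17, -14, 3>

p = M [p]_C, where M has columns e1, ..., e4.
Carrying out the matrix-vector product, p = <-14, 17, -14, 3>.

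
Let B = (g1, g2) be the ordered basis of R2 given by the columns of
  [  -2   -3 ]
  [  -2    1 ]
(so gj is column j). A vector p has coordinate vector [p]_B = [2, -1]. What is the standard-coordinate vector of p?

[-1, -5]

p = M [p]_B, where M has columns g1, g2.
Carrying out the matrix-vector product, p = [-1, -5].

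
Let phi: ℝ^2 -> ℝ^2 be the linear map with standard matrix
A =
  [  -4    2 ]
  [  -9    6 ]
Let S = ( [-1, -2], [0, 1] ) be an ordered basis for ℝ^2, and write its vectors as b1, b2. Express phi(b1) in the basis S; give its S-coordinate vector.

[0, -3]

Column 1 of [phi]_S is the S-coordinate vector of phi(b1).
In standard coordinates phi(b1) = A b1 = [0, -3].
Converting to S: [0, -3] = 0·b1 - 3b2, so the coordinate vector is [0, -3].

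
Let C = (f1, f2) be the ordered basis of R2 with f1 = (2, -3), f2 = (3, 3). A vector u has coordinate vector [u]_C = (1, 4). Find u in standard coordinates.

(14, 9)

By definition u = f1 + 4f2.
Summing componentwise gives (14, 9).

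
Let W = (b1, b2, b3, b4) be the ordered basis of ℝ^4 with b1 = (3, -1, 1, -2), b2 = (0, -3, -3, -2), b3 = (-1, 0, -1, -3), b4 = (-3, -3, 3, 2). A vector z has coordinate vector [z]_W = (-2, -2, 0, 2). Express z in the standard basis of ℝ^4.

(-12, 2, 10, 12)

By definition z = -2b1 - 2b2 + 0·b3 + 2b4.
Summing componentwise gives (-12, 2, 10, 12).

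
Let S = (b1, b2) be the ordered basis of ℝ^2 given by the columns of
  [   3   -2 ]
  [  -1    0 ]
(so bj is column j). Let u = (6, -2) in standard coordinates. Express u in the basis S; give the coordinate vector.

We seek scalars with c_1 b1 + c_2 b2 = u; equivalently solve M c = u where the columns of M are b1, b2.
System: 3c_1 - 2c_2 = 6, -c_1 + 0c_2 = -2; solving gives c_1 = 2, c_2 = 0.
Check: 2b1 + 0·b2 = (6, -2).

(2, 0)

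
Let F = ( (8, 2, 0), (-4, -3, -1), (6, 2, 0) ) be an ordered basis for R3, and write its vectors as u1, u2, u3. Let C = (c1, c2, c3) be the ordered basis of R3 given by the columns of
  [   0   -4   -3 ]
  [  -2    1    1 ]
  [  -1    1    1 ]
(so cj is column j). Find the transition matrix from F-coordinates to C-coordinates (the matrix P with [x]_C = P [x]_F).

[[-2, 2, -2], [-2, 1, 0], [0, 0, -2]]

Take x = uj: its F-coordinates are the j-th standard unit vector, so P e_j — column j of P — equals [uj]_C.
u1 = -2c1 - 2c2 + 0·c3, giving column 1 = (-2, -2, 0); repeating for each j gives P = [[-2, 2, -2], [-2, 1, 0], [0, 0, -2]].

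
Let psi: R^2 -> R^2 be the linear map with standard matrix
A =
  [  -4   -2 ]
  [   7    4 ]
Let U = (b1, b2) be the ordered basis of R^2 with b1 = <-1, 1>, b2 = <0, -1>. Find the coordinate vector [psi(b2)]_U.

Column 2 of [psi]_U is the U-coordinate vector of psi(b2).
In standard coordinates psi(b2) = A b2 = <2, -4>.
Converting to U: <2, -4> = -2b1 + 2b2, so the coordinate vector is <-2, 2>.

<-2, 2>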